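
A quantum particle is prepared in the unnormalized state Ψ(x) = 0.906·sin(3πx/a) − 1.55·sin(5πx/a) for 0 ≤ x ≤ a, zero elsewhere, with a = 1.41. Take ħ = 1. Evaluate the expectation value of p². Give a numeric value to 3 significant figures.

p² Ψ = −ħ² d²Ψ/dx²; ⟨p²⟩ = −ħ² ∫ Ψ*·Ψ'' dx / ∫|Ψ|² dx.
d²/dx² sin(jπx/a) = −(jπ/a)²·sin(jπx/a); on 0 ≤ x ≤ a, ∫sin²(jπx/a) dx = a/2 and ∫sin(jπx/a)·sin(lπx/a) dx = 0 for j ≠ l, so only diagonal terms survive in ∫|Ψ|² and ∫Ψ·Ψ″; ∫Ψ·Ψ′ dx = [Ψ²/2] between the walls = 0.
State is unnormalized: ∫|Ψ|² dx = 2.2725, and ∫Ψ*·(−ħ² Ψ'') dx = 236.07, so ⟨p²⟩ = 236.07 / 2.2725.
⟨p²⟩ = 103.88.

104.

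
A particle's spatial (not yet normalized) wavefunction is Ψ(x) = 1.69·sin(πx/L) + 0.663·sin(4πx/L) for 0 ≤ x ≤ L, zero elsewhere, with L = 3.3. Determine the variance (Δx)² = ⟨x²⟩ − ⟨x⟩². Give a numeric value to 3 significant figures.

0.424

Compute ⟨x⟩ and ⟨x²⟩ separately, then (Δx)² = ⟨x²⟩ − ⟨x⟩².
On 0 ≤ x ≤ L (j ≠ l): ∫sin²(jπx/L) dx = L/2, ∫sin(jπx/L)·sin(lπx/L) dx = 0; diagonal moments ∫x·sin²(jπx/L) dx = L²/4, ∫x²·sin²(jπx/L) dx = L³·(1/6 − 1/(4j²π²)); cross terms ∫x·sin(jπx/L)·sin(lπx/L) dx = 0 for j + l even and −4jlL²/(π²(j² − l²)²) for j + l odd, ∫x²·sin(jπx/L)·sin(lπx/L) dx = (−1)^(j+l)·4jlL³/(π²(j² − l²)²); higher powers the same way via product-to-sum and parts.
Normalization: ∫|Ψ|² dx = 5.4379.
⟨x⟩ = 1.6177 and ⟨x²⟩ = 3.0406.
(Δx)² = 3.0406 − (1.6177)² = 0.42375.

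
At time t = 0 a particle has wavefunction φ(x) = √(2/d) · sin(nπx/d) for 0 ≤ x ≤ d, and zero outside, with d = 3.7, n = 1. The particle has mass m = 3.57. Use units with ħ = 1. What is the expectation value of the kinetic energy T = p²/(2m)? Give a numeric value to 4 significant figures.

0.1010

T = −(ħ²/2m) d²/dx², so ⟨T⟩ = −(ħ²/2m) ∫ φ*·φ'' dx; with m = 3.57.
d/dx sin(nπx/d) = (nπ/d)·cos(nπx/d) and d²/dx² sin(nπx/d) = −(nπ/d)²·sin(nπx/d); on 0 ≤ x ≤ d, ∫sin²(nπx/d) dx = d/2 and ∫sin(nπx/d)·cos(nπx/d) dx = 0.
⟨T⟩ = 0.10097.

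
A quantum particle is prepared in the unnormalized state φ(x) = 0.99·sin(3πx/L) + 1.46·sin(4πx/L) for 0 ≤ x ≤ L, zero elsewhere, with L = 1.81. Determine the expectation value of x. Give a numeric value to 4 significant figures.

0.5712

⟨x⟩ = ∫ x·|φ|² dx / ∫|φ|² dx (integrals over the domain).
On 0 ≤ x ≤ L (j ≠ l): ∫sin²(jπx/L) dx = L/2, ∫sin(jπx/L)·sin(lπx/L) dx = 0; diagonal moments ∫x·sin²(jπx/L) dx = L²/4, ∫x²·sin²(jπx/L) dx = L³·(1/6 − 1/(4j²π²)); cross terms ∫x·sin(jπx/L)·sin(lπx/L) dx = 0 for j + l even and −4jlL²/(π²(j² − l²)²) for j + l odd, ∫x²·sin(jπx/L)·sin(lπx/L) dx = (−1)^(j+l)·4jlL³/(π²(j² − l²)²); higher powers the same way via product-to-sum and parts.
State is unnormalized: ∫|φ|² dx = 2.8161, and ∫φ*·x·φ dx = 1.6086, so ⟨x⟩ = 1.6086 / 2.8161.
⟨x⟩ = 0.57121.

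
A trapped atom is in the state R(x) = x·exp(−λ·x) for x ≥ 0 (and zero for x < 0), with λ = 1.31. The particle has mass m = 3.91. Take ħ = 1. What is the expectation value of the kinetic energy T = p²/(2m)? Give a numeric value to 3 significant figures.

0.219

T = −(ħ²/2m) d²/dx², so ⟨T⟩ = −(ħ²/2m) ∫ R*·R'' dx / ∫|R|² dx; with m = 3.91.
Differentiate x·exp(−λ·x) with the product rule; every integrand then reduces to terms xʲ·e^(−2λx) on [0, ∞), with ∫₀^∞ xʲ·e^(−2λx) dx = j!/(2λ)^(j+1).
State is unnormalized: ∫|R|² dx = 0.11121, and ∫R*·(−ħ²/2m · R'') dx = 0.024404, so ⟨T⟩ = 0.024404 / 0.11121.
⟨T⟩ = 0.21945.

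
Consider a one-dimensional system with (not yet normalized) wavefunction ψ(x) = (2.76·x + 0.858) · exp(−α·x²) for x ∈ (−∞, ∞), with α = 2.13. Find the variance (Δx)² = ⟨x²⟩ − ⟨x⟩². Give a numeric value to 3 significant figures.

Compute ⟨x⟩ and ⟨x²⟩ separately, then (Δx)² = ⟨x²⟩ − ⟨x⟩².
Expand each integrand as polynomial × e^(−2αx²) and use ∫x^(2j)·e^(−2αx²) dx = (2j−1)!!/(4α)^j · √(π/(2α)), odd powers → 0; here √(π/(2α)) = 0.85876.
Normalization: ∫|ψ|² dx = 1.4000.
⟨x⟩ = 0.34098 and ⟨x²⟩ = 0.24611.
(Δx)² = 0.24611 − (0.34098)² = 0.12984.

0.130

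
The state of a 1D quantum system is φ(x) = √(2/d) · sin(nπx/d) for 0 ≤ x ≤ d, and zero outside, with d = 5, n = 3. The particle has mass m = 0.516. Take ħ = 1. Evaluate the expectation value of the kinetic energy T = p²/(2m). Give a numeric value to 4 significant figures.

3.443

T = −(ħ²/2m) d²/dx², so ⟨T⟩ = −(ħ²/2m) ∫ φ*·φ'' dx; with m = 0.516.
d/dx sin(nπx/d) = (nπ/d)·cos(nπx/d) and d²/dx² sin(nπx/d) = −(nπ/d)²·sin(nπx/d); on 0 ≤ x ≤ d, ∫sin²(nπx/d) dx = d/2 and ∫sin(nπx/d)·cos(nπx/d) dx = 0.
⟨T⟩ = 3.4429.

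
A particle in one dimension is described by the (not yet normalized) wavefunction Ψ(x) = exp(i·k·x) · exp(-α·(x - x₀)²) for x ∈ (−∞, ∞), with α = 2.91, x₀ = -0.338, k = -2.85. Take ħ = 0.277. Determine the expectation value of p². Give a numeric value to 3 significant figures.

p² Ψ = −ħ² d²Ψ/dx²; ⟨p²⟩ = −ħ² ∫ Ψ*·Ψ'' dx / ∫|Ψ|² dx.
Gaussian moments (u = x − x₀): ∫u^(2j)·e^(−2αu²) du = (2j−1)!!/(4α)^j · √(π/(2α)), odd powers integrate to 0; here √(π/(2α)) = 0.73471. Derivatives: Ψ′ = (ik − 2αu)·Ψ, Ψ″ = ((ik − 2αu)² − 2α)·Ψ; the odd-in-u pieces drop out.
State is unnormalized: ∫|Ψ|² dx = 0.73471, and ∫Ψ*·(−ħ² Ψ'') dx = 0.62194, so ⟨p²⟩ = 0.62194 / 0.73471.
⟨p²⟩ = 0.84651.

0.847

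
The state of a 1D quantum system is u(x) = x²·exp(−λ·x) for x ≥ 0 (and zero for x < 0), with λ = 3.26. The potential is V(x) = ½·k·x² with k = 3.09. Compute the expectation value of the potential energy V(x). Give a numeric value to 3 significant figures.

⟨V⟩ = ∫ V(x)·|u|² dx / ∫|u|² dx.
Every integrand reduces to terms xʲ·e^(−2λx) on [0, ∞); use ∫₀^∞ xʲ·e^(−2λx) dx = j!/(2λ)^(j+1).
State is unnormalized: ∫|u|² dx = 0.0020369, and ∫u*·V(x)·u dx = 0.0022209, so ⟨V⟩ = 0.0022209 / 0.0020369.
⟨V⟩ = 1.0903.

1.09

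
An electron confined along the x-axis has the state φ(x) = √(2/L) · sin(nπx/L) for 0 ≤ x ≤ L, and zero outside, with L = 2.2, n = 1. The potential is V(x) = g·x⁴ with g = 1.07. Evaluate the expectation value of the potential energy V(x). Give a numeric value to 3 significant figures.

2.86

⟨V⟩ = ∫ V(x)·|φ|² dx.
With sin²θ = (1 − cos2θ)/2 on 0 ≤ x ≤ L: ∫sin²(nπx/L) dx = L/2, ∫x·sin²(nπx/L) dx = L²/4, ∫x²·sin²(nπx/L) dx = L³·(1/6 − 1/(4n²π²)); higher powers xᵏ the same way, integrating xᵏ·cos(2nπx/L) by parts.
⟨V⟩ = 2.8594.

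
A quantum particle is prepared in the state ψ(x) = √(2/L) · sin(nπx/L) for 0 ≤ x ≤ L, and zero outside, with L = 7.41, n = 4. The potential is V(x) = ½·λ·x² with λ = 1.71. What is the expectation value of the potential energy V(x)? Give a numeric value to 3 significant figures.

15.5

⟨V⟩ = ∫ V(x)·|ψ|² dx.
With sin²θ = (1 − cos2θ)/2 on 0 ≤ x ≤ L: ∫sin²(nπx/L) dx = L/2, ∫x·sin²(nπx/L) dx = L²/4, ∫x²·sin²(nπx/L) dx = L³·(1/6 − 1/(4n²π²)); higher powers xᵏ the same way, integrating xᵏ·cos(2nπx/L) by parts.
⟨V⟩ = 15.500.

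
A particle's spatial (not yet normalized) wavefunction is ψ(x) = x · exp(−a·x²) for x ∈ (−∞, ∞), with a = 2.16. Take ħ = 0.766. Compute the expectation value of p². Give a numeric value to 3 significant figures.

3.80

p² ψ = −ħ² d²ψ/dx²; ⟨p²⟩ = −ħ² ∫ ψ*·ψ'' dx / ∫|ψ|² dx.
Expand each integrand as polynomial × e^(−2ax²) and use ∫x^(2j)·e^(−2ax²) dx = (2j−1)!!/(4a)^j · √(π/(2a)), odd powers → 0; here √(π/(2a)) = 0.85277. Differentiate with the product rule, d/dx e^(−ax²) = −2ax·e^(−ax²).
State is unnormalized: ∫|ψ|² dx = 0.098700, and ∫ψ*·(−ħ² ψ'') dx = 0.37528, so ⟨p²⟩ = 0.37528 / 0.098700.
⟨p²⟩ = 3.8022.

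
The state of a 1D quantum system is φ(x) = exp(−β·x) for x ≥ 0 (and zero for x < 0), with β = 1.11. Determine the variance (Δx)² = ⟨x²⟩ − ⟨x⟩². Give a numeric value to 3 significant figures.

Compute ⟨x⟩ and ⟨x²⟩ separately, then (Δx)² = ⟨x²⟩ − ⟨x⟩².
Every integrand reduces to terms xʲ·e^(−2βx) on [0, ∞); use ∫₀^∞ xʲ·e^(−2βx) dx = j!/(2β)^(j+1).
Normalization: ∫|φ|² dx = 0.45045.
⟨x⟩ = 0.45045 and ⟨x²⟩ = 0.40581.
(Δx)² = 0.40581 − (0.45045)² = 0.20291.

0.203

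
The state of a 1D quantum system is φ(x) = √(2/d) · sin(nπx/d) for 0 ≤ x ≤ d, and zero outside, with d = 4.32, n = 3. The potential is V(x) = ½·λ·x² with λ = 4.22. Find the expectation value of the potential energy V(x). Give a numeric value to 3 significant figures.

12.9

⟨V⟩ = ∫ V(x)·|φ|² dx.
With sin²θ = (1 − cos2θ)/2 on 0 ≤ x ≤ d: ∫sin²(nπx/d) dx = d/2, ∫x·sin²(nπx/d) dx = d²/4, ∫x²·sin²(nπx/d) dx = d³·(1/6 − 1/(4n²π²)); higher powers xᵏ the same way, integrating xᵏ·cos(2nπx/d) by parts.
⟨V⟩ = 12.904.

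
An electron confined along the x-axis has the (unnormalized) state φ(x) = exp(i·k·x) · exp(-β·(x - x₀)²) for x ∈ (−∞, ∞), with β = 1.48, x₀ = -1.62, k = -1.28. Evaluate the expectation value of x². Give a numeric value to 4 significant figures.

2.793

⟨x²⟩ = ∫ x²·|φ|² dx / ∫|φ|² dx (integrals over the domain).
Gaussian moments (u = x − x₀): ∫u^(2j)·e^(−2βu²) du = (2j−1)!!/(4β)^j · √(π/(2β)), odd powers integrate to 0; here √(π/(2β)) = 1.0302.
State is unnormalized: ∫|φ|² dx = 1.0302, and ∫φ*·x²·φ dx = 2.8777, so ⟨x²⟩ = 2.8777 / 1.0302.
⟨x²⟩ = 2.7933.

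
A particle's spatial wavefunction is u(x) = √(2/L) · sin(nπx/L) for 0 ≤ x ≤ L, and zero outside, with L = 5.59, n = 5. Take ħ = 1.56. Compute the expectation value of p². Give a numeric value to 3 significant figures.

p² u = −ħ² d²u/dx²; ⟨p²⟩ = −ħ² ∫ u*·u'' dx.
d/dx sin(nπx/L) = (nπ/L)·cos(nπx/L) and d²/dx² sin(nπx/L) = −(nπ/L)²·sin(nπx/L); on 0 ≤ x ≤ L, ∫sin²(nπx/L) dx = L/2 and ∫sin(nπx/L)·cos(nπx/L) dx = 0.
⟨p²⟩ = 19.216.

19.2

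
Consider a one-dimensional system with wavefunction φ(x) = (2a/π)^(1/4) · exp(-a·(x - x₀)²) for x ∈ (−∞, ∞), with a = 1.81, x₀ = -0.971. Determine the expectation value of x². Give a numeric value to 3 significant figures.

1.08

⟨x²⟩ = ∫ x²·|φ|² dx (integrals over the domain).
Gaussian moments (u = x − x₀): ∫u^(2j)·e^(−2au²) du = (2j−1)!!/(4a)^j · √(π/(2a)), odd powers integrate to 0; here √(π/(2a)) = 0.93158.
⟨x²⟩ = 1.0810.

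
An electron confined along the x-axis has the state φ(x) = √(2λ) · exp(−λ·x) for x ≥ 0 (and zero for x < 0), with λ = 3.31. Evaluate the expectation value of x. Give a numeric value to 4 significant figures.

0.1511

⟨x⟩ = ∫ x·|φ|² dx (integrals over the domain).
Every integrand reduces to terms xʲ·e^(−2λx) on [0, ∞); use ∫₀^∞ xʲ·e^(−2λx) dx = j!/(2λ)^(j+1).
⟨x⟩ = 0.15106.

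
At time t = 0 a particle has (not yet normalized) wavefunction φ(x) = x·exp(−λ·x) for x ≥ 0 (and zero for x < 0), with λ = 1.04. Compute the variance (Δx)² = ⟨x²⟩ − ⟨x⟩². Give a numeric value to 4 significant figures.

Compute ⟨x⟩ and ⟨x²⟩ separately, then (Δx)² = ⟨x²⟩ − ⟨x⟩².
Every integrand reduces to terms xʲ·e^(−2λx) on [0, ∞); use ∫₀^∞ xʲ·e^(−2λx) dx = j!/(2λ)^(j+1).
Normalization: ∫|φ|² dx = 0.22225.
⟨x⟩ = 1.4423 and ⟨x²⟩ = 2.7737.
(Δx)² = 2.7737 − (1.4423)² = 0.69342.

0.6934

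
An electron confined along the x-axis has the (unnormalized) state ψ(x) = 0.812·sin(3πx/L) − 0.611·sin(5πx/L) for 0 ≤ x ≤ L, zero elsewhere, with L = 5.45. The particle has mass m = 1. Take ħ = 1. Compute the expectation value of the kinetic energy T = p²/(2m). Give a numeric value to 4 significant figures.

T = −(ħ²/2m) d²/dx², so ⟨T⟩ = −(ħ²/2m) ∫ ψ*·ψ'' dx / ∫|ψ|² dx; with m = 1.
d²/dx² sin(jπx/L) = −(jπ/L)²·sin(jπx/L); on 0 ≤ x ≤ L, ∫sin²(jπx/L) dx = L/2 and ∫sin(jπx/L)·sin(lπx/L) dx = 0 for j ≠ l, so only diagonal terms survive in ∫|ψ|² and ∫ψ·ψ″; ∫ψ·ψ′ dx = [ψ²/2] between the walls = 0.
State is unnormalized: ∫|ψ|² dx = 2.8140, and ∫ψ*·(−ħ²/2m · ψ'') dx = 6.9119, so ⟨T⟩ = 6.9119 / 2.8140.
⟨T⟩ = 2.4563.

2.456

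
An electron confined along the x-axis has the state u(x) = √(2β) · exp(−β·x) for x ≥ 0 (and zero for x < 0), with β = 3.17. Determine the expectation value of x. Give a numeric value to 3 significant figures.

⟨x⟩ = ∫ x·|u|² dx (integrals over the domain).
Every integrand reduces to terms xʲ·e^(−2βx) on [0, ∞); use ∫₀^∞ xʲ·e^(−2βx) dx = j!/(2β)^(j+1).
⟨x⟩ = 0.15773.

0.158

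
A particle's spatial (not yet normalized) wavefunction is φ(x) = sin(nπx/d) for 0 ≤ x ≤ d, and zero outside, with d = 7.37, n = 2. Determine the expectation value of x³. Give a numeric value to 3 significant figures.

⟨x³⟩ = ∫ x³·|φ|² dx / ∫|φ|² dx (integrals over the domain).
With sin²θ = (1 − cos2θ)/2 on 0 ≤ x ≤ d: ∫sin²(nπx/d) dx = d/2, ∫x·sin²(nπx/d) dx = d²/4, ∫x²·sin²(nπx/d) dx = d³·(1/6 − 1/(4n²π²)); higher powers xᵏ the same way, integrating xᵏ·cos(2nπx/d) by parts.
State is unnormalized: ∫|φ|² dx = 3.6850, and ∫φ*·x³·φ dx = 340.77, so ⟨x³⟩ = 340.77 / 3.6850.
⟨x³⟩ = 92.474.

92.5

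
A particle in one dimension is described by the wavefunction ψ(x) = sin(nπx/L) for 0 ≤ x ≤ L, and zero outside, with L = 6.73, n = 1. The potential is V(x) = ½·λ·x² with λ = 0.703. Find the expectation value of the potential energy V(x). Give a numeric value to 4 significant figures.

4.500

⟨V⟩ = ∫ V(x)·|ψ|² dx / ∫|ψ|² dx.
With sin²θ = (1 − cos2θ)/2 on 0 ≤ x ≤ L: ∫sin²(nπx/L) dx = L/2, ∫x·sin²(nπx/L) dx = L²/4, ∫x²·sin²(nπx/L) dx = L³·(1/6 − 1/(4n²π²)); higher powers xᵏ the same way, integrating xᵏ·cos(2nπx/L) by parts.
State is unnormalized: ∫|ψ|² dx = 3.3650, and ∫ψ*·V(x)·ψ dx = 15.143, so ⟨V⟩ = 15.143 / 3.3650.
⟨V⟩ = 4.5003.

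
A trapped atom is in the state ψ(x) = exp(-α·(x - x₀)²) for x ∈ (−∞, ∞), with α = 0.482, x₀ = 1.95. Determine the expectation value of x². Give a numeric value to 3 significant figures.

4.32

⟨x²⟩ = ∫ x²·|ψ|² dx / ∫|ψ|² dx (integrals over the domain).
Gaussian moments (u = x − x₀): ∫u^(2j)·e^(−2αu²) du = (2j−1)!!/(4α)^j · √(π/(2α)), odd powers integrate to 0; here √(π/(2α)) = 1.8052.
State is unnormalized: ∫|ψ|² dx = 1.8052, and ∫ψ*·x²·ψ dx = 7.8008, so ⟨x²⟩ = 7.8008 / 1.8052.
⟨x²⟩ = 4.3212.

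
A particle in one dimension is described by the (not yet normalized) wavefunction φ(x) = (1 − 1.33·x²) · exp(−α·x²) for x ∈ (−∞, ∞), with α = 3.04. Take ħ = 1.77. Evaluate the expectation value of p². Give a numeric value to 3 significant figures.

15.2

p² φ = −ħ² d²φ/dx²; ⟨p²⟩ = −ħ² ∫ φ*·φ'' dx / ∫|φ|² dx.
Expand each integrand as polynomial × e^(−2αx²) and use ∫x^(2j)·e^(−2αx²) dx = (2j−1)!!/(4α)^j · √(π/(2α)), odd powers → 0; here √(π/(2α)) = 0.71882. Differentiate with the product rule, d/dx e^(−αx²) = −2αx·e^(−αx²).
State is unnormalized: ∫|φ|² dx = 0.58738, and ∫φ*·(−ħ² φ'') dx = 8.9170, so ⟨p²⟩ = 8.9170 / 0.58738.
⟨p²⟩ = 15.181.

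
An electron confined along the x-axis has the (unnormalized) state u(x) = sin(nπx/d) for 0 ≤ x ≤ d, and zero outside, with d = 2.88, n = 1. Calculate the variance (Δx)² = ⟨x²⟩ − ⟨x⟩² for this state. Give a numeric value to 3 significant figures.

Compute ⟨x⟩ and ⟨x²⟩ separately, then (Δx)² = ⟨x²⟩ − ⟨x⟩².
With sin²θ = (1 − cos2θ)/2 on 0 ≤ x ≤ d: ∫sin²(nπx/d) dx = d/2, ∫x·sin²(nπx/d) dx = d²/4, ∫x²·sin²(nπx/d) dx = d³·(1/6 − 1/(4n²π²)); higher powers xᵏ the same way, integrating xᵏ·cos(2nπx/d) by parts.
Normalization: ∫|u|² dx = 1.4400.
⟨x⟩ = 1.4400 and ⟨x²⟩ = 2.3446.
(Δx)² = 2.3446 − (1.4400)² = 0.27100.

0.271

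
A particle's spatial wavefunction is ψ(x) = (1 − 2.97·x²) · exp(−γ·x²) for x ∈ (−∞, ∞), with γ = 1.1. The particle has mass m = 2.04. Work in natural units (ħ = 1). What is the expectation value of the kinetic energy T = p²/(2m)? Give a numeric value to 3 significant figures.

T = −(ħ²/2m) d²/dx², so ⟨T⟩ = −(ħ²/2m) ∫ ψ*·ψ'' dx / ∫|ψ|² dx; with m = 2.04.
Expand each integrand as polynomial × e^(−2γx²) and use ∫x^(2j)·e^(−2γx²) dx = (2j−1)!!/(4γ)^j · √(π/(2γ)), odd powers → 0; here √(π/(2γ)) = 1.1950. Differentiate with the product rule, d/dx e^(−γx²) = −2γx·e^(−γx²).
State is unnormalized: ∫|ψ|² dx = 1.2152, and ∫ψ*·(−ħ²/2m · ψ'') dx = 1.7847, so ⟨T⟩ = 1.7847 / 1.2152.
⟨T⟩ = 1.4687.

1.47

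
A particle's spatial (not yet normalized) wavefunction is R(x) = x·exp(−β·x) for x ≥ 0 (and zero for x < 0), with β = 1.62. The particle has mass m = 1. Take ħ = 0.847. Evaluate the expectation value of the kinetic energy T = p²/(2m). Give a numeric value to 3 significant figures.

T = −(ħ²/2m) d²/dx², so ⟨T⟩ = −(ħ²/2m) ∫ R*·R'' dx / ∫|R|² dx; with m = 1.
Differentiate x·exp(−β·x) with the product rule; every integrand then reduces to terms xʲ·e^(−2βx) on [0, ∞), with ∫₀^∞ xʲ·e^(−2βx) dx = j!/(2β)^(j+1).
State is unnormalized: ∫|R|² dx = 0.058802, and ∫R*·(−ħ²/2m · R'') dx = 0.055356, so ⟨T⟩ = 0.055356 / 0.058802.
⟨T⟩ = 0.94138.

0.941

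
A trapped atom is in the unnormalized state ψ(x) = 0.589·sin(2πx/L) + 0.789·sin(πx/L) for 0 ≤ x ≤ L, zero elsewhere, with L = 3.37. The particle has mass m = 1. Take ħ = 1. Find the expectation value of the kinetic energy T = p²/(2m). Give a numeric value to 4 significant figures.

0.9010

T = −(ħ²/2m) d²/dx², so ⟨T⟩ = −(ħ²/2m) ∫ ψ*·ψ'' dx / ∫|ψ|² dx; with m = 1.
d²/dx² sin(jπx/L) = −(jπ/L)²·sin(jπx/L); on 0 ≤ x ≤ L, ∫sin²(jπx/L) dx = L/2 and ∫sin(jπx/L)·sin(lπx/L) dx = 0 for j ≠ l, so only diagonal terms survive in ∫|ψ|² and ∫ψ·ψ″; ∫ψ·ψ′ dx = [ψ²/2] between the walls = 0.
State is unnormalized: ∫|ψ|² dx = 1.6335, and ∫ψ*·(−ħ²/2m · ψ'') dx = 1.4718, so ⟨T⟩ = 1.4718 / 1.6335.
⟨T⟩ = 0.90101.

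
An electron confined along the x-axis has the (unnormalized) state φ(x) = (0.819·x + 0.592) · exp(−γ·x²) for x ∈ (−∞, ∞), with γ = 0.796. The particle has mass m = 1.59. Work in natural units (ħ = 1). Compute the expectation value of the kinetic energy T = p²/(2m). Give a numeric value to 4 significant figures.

T = −(ħ²/2m) d²/dx², so ⟨T⟩ = −(ħ²/2m) ∫ φ*·φ'' dx / ∫|φ|² dx; with m = 1.59.
Expand each integrand as polynomial × e^(−2γx²) and use ∫x^(2j)·e^(−2γx²) dx = (2j−1)!!/(4γ)^j · √(π/(2γ)), odd powers → 0; here √(π/(2γ)) = 1.4048. Differentiate with the product rule, d/dx e^(−γx²) = −2γx·e^(−γx²).
State is unnormalized: ∫|φ|² dx = 0.78826, and ∫φ*·(−ħ²/2m · φ'') dx = 0.34547, so ⟨T⟩ = 0.34547 / 0.78826.
⟨T⟩ = 0.43827.

0.4383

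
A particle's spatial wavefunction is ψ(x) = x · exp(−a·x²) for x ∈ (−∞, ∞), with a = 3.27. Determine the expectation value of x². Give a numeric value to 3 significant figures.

0.229

⟨x²⟩ = ∫ x²·|ψ|² dx / ∫|ψ|² dx (integrals over the domain).
Expand each integrand as polynomial × e^(−2ax²) and use ∫x^(2j)·e^(−2ax²) dx = (2j−1)!!/(4a)^j · √(π/(2a)), odd powers → 0; here √(π/(2a)) = 0.69308.
State is unnormalized: ∫|ψ|² dx = 0.052988, and ∫ψ*·x²·ψ dx = 0.012153, so ⟨x²⟩ = 0.012153 / 0.052988.
⟨x²⟩ = 0.22936.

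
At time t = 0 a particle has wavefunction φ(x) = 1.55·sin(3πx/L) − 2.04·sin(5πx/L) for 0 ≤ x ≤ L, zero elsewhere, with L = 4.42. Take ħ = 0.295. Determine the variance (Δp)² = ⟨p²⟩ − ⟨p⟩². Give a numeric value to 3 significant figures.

0.842

Compute ⟨p⟩ and ⟨p²⟩ separately; (Δp)² = ⟨p²⟩ − ⟨p⟩².
d²/dx² sin(jπx/L) = −(jπ/L)²·sin(jπx/L); on 0 ≤ x ≤ L, ∫sin²(jπx/L) dx = L/2 and ∫sin(jπx/L)·sin(lπx/L) dx = 0 for j ≠ l, so only diagonal terms survive in ∫|φ|² and ∫φ·φ″; ∫φ·φ′ dx = [φ²/2] between the walls = 0.
Normalization: ∫|φ|² dx = 14.507.
⟨p⟩ = 0.0000 and ⟨p²⟩ = 0.84165.
(Δp)² = 0.84165 − (0.0000)² = 0.84165.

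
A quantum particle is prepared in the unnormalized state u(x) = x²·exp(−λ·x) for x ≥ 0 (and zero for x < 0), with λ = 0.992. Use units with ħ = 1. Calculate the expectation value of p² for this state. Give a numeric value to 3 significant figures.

0.328

p² u = −ħ² d²u/dx²; ⟨p²⟩ = −ħ² ∫ u*·u'' dx / ∫|u|² dx.
Differentiate x²·exp(−λ·x) with the product rule; every integrand then reduces to terms xʲ·e^(−2λx) on [0, ∞), with ∫₀^∞ xʲ·e^(−2λx) dx = j!/(2λ)^(j+1).
State is unnormalized: ∫|u|² dx = 0.78073, and ∫u*·(−ħ² u'') dx = 0.25610, so ⟨p²⟩ = 0.25610 / 0.78073.
⟨p²⟩ = 0.32802.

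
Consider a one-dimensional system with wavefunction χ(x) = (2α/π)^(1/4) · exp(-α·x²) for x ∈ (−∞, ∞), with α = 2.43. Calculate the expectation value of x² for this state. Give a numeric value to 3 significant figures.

0.103

⟨x²⟩ = ∫ x²·|χ|² dx (integrals over the domain).
Gaussian moments: ∫x^(2j)·e^(−2αx²) dx = (2j−1)!!/(4α)^j · √(π/(2α)), odd powers integrate to 0; here √(π/(2α)) = 0.80400.
⟨x²⟩ = 0.10288.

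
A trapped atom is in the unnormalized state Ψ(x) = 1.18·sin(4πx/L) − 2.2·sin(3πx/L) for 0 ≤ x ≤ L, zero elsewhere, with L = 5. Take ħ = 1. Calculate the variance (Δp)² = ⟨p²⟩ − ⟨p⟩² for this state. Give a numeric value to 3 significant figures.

4.17

Compute ⟨p⟩ and ⟨p²⟩ separately; (Δp)² = ⟨p²⟩ − ⟨p⟩².
d²/dx² sin(jπx/L) = −(jπ/L)²·sin(jπx/L); on 0 ≤ x ≤ L, ∫sin²(jπx/L) dx = L/2 and ∫sin(jπx/L)·sin(lπx/L) dx = 0 for j ≠ l, so only diagonal terms survive in ∫|Ψ|² and ∫Ψ·Ψ″; ∫Ψ·Ψ′ dx = [Ψ²/2] between the walls = 0.
Normalization: ∫|Ψ|² dx = 15.581.
⟨p⟩ = 0.0000 and ⟨p²⟩ = 4.1705.
(Δp)² = 4.1705 − (0.0000)² = 4.1705.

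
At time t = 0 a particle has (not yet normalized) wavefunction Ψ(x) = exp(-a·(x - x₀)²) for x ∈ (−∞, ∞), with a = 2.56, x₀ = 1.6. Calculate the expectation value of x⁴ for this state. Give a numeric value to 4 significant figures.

8.082

⟨x⁴⟩ = ∫ x⁴·|Ψ|² dx / ∫|Ψ|² dx (integrals over the domain).
Gaussian moments (u = x − x₀): ∫u^(2j)·e^(−2au²) du = (2j−1)!!/(4a)^j · √(π/(2a)), odd powers integrate to 0; here √(π/(2a)) = 0.78332.
State is unnormalized: ∫|Ψ|² dx = 0.78332, and ∫Ψ*·x⁴·Ψ dx = 6.3310, so ⟨x⁴⟩ = 6.3310 / 0.78332.
⟨x⁴⟩ = 8.0822.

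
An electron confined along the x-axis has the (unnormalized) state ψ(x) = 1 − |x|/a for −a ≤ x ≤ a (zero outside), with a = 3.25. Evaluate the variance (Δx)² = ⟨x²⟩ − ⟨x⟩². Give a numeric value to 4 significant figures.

Compute ⟨x⟩ and ⟨x²⟩ separately, then (Δx)² = ⟨x²⟩ − ⟨x⟩².
ψ is even, so ∫ over [−a, a] = 2∫₀ᵃ with ψ = 1 − x/a there: ∫₀ᵃ (1 − x/a)² dx = a/3, ∫₀ᵃ x²(1 − x/a)² dx = a³/30, ∫₀ᵃ x⁴(1 − x/a)² dx = a⁵/105.
Normalization: ∫|ψ|² dx = 2.1667.
⟨x⟩ = 0.0000 and ⟨x²⟩ = 1.0563.
(Δx)² = 1.0563 − (0.0000)² = 1.0563.

1.056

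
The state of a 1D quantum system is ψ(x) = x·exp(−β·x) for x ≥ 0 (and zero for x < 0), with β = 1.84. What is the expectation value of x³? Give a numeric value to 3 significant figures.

1.20

⟨x³⟩ = ∫ x³·|ψ|² dx / ∫|ψ|² dx (integrals over the domain).
Every integrand reduces to terms xʲ·e^(−2βx) on [0, ∞); use ∫₀^∞ xʲ·e^(−2βx) dx = j!/(2β)^(j+1).
State is unnormalized: ∫|ψ|² dx = 0.040132, and ∫ψ*·x³·ψ dx = 0.048316, so ⟨x³⟩ = 0.048316 / 0.040132.
⟨x³⟩ = 1.2039.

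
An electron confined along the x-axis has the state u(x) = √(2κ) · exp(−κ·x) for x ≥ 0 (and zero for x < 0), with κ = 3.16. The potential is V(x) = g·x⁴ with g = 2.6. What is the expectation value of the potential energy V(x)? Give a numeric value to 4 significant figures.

⟨V⟩ = ∫ V(x)·|u|² dx.
Every integrand reduces to terms xʲ·e^(−2κx) on [0, ∞); use ∫₀^∞ xʲ·e^(−2κx) dx = j!/(2κ)^(j+1).
⟨V⟩ = 0.039113.

0.03911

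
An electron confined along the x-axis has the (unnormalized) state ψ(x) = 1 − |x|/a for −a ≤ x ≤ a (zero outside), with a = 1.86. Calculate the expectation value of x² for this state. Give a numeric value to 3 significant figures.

⟨x²⟩ = ∫ x²·|ψ|² dx / ∫|ψ|² dx (integrals over the domain).
ψ is even, so ∫ over [−a, a] = 2∫₀ᵃ with ψ = 1 − x/a there: ∫₀ᵃ (1 − x/a)² dx = a/3, ∫₀ᵃ x²(1 − x/a)² dx = a³/30, ∫₀ᵃ x⁴(1 − x/a)² dx = a⁵/105.
State is unnormalized: ∫|ψ|² dx = 1.2400, and ∫ψ*·x²·ψ dx = 0.42899, so ⟨x²⟩ = 0.42899 / 1.2400.
⟨x²⟩ = 0.34596.

0.346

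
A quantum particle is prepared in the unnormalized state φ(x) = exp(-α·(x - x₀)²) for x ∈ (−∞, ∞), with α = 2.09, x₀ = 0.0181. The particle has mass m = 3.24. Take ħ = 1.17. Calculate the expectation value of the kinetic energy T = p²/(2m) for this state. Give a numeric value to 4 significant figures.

0.4415

T = −(ħ²/2m) d²/dx², so ⟨T⟩ = −(ħ²/2m) ∫ φ*·φ'' dx / ∫|φ|² dx; with m = 3.24.
Gaussian moments (u = x − x₀): ∫u^(2j)·e^(−2αu²) du = (2j−1)!!/(4α)^j · √(π/(2α)), odd powers integrate to 0; here √(π/(2α)) = 0.86694. Derivatives: d/dx e^(−αu²) = −2αu·e^(−αu²), d²/dx² e^(−αu²) = (4α²u² − 2α)·e^(−αu²).
State is unnormalized: ∫|φ|² dx = 0.86694, and ∫φ*·(−ħ²/2m · φ'') dx = 0.38276, so ⟨T⟩ = 0.38276 / 0.86694.
⟨T⟩ = 0.44151.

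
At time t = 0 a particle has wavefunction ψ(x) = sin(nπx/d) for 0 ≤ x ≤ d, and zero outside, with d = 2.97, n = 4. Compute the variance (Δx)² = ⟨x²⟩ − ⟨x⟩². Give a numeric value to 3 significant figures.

Compute ⟨x⟩ and ⟨x²⟩ separately, then (Δx)² = ⟨x²⟩ − ⟨x⟩².
With sin²θ = (1 − cos2θ)/2 on 0 ≤ x ≤ d: ∫sin²(nπx/d) dx = d/2, ∫x·sin²(nπx/d) dx = d²/4, ∫x²·sin²(nπx/d) dx = d³·(1/6 − 1/(4n²π²)); higher powers xᵏ the same way, integrating xᵏ·cos(2nπx/d) by parts.
Normalization: ∫|ψ|² dx = 1.4850.
⟨x⟩ = 1.4850 and ⟨x²⟩ = 2.9124.
(Δx)² = 2.9124 − (1.4850)² = 0.70715.

0.707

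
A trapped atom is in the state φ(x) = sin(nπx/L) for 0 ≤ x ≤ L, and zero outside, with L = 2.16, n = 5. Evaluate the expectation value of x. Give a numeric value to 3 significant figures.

⟨x⟩ = ∫ x·|φ|² dx / ∫|φ|² dx (integrals over the domain).
With sin²θ = (1 − cos2θ)/2 on 0 ≤ x ≤ L: ∫sin²(nπx/L) dx = L/2, ∫x·sin²(nπx/L) dx = L²/4, ∫x²·sin²(nπx/L) dx = L³·(1/6 − 1/(4n²π²)); higher powers xᵏ the same way, integrating xᵏ·cos(2nπx/L) by parts.
State is unnormalized: ∫|φ|² dx = 1.0800, and ∫φ*·x·φ dx = 1.1664, so ⟨x⟩ = 1.1664 / 1.0800.
⟨x⟩ = 1.0800.

1.08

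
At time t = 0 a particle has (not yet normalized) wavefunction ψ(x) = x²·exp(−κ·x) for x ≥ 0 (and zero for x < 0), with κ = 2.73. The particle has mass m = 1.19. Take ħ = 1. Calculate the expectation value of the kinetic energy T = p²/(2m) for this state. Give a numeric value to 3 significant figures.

1.04

T = −(ħ²/2m) d²/dx², so ⟨T⟩ = −(ħ²/2m) ∫ ψ*·ψ'' dx / ∫|ψ|² dx; with m = 1.19.
Differentiate x²·exp(−κ·x) with the product rule; every integrand then reduces to terms xʲ·e^(−2κx) on [0, ∞), with ∫₀^∞ xʲ·e^(−2κx) dx = j!/(2κ)^(j+1).
State is unnormalized: ∫|ψ|² dx = 0.0049459, and ∫ψ*·(−ħ²/2m · ψ'') dx = 0.0051627, so ⟨T⟩ = 0.0051627 / 0.0049459.
⟨T⟩ = 1.0438.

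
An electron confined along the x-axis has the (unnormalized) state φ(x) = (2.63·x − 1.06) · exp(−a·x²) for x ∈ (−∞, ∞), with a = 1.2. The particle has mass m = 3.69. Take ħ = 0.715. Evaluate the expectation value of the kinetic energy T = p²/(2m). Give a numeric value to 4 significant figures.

T = −(ħ²/2m) d²/dx², so ⟨T⟩ = −(ħ²/2m) ∫ φ*·φ'' dx / ∫|φ|² dx; with m = 3.69.
Expand each integrand as polynomial × e^(−2ax²) and use ∫x^(2j)·e^(−2ax²) dx = (2j−1)!!/(4a)^j · √(π/(2a)), odd powers → 0; here √(π/(2a)) = 1.1441. Differentiate with the product rule, d/dx e^(−ax²) = −2ax·e^(−ax²).
State is unnormalized: ∫|φ|² dx = 2.9342, and ∫φ*·(−ħ²/2m · φ'') dx = 0.51801, so ⟨T⟩ = 0.51801 / 2.9342.
⟨T⟩ = 0.17654.

0.1765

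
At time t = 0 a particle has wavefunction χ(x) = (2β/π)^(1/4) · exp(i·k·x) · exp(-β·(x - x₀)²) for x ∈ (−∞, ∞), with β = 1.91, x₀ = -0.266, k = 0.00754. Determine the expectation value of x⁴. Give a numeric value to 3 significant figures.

⟨x⁴⟩ = ∫ x⁴·|χ|² dx (integrals over the domain).
Gaussian moments (u = x − x₀): ∫u^(2j)·e^(−2βu²) du = (2j−1)!!/(4β)^j · √(π/(2β)), odd powers integrate to 0; here √(π/(2β)) = 0.90687.
⟨x⁴⟩ = 0.11197.

0.112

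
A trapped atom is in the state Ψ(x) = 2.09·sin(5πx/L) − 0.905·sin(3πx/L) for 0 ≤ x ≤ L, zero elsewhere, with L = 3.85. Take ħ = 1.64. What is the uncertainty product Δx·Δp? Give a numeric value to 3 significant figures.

Δx = √(⟨x²⟩−⟨x⟩²), Δp = √(⟨p²⟩−⟨p⟩²).
On 0 ≤ x ≤ L (j ≠ l): ∫sin²(jπx/L) dx = L/2, ∫sin(jπx/L)·sin(lπx/L) dx = 0; diagonal moments ∫x·sin²(jπx/L) dx = L²/4, ∫x²·sin²(jπx/L) dx = L³·(1/6 − 1/(4j²π²)); cross terms ∫x·sin(jπx/L)·sin(lπx/L) dx = 0 for j + l even and −4jlL²/(π²(j² − l²)²) for j + l odd, ∫x²·sin(jπx/L)·sin(lπx/L) dx = (−1)^(j+l)·4jlL³/(π²(j² − l²)²); higher powers the same way via product-to-sum and parts. d²/dx² sin(jπx/L) = −(jπ/L)²·sin(jπx/L); on 0 ≤ x ≤ L, ∫sin²(jπx/L) dx = L/2 and ∫sin(jπx/L)·sin(lπx/L) dx = 0 for j ≠ l, so only diagonal terms survive in ∫|Ψ|² and ∫Ψ·Ψ″; ∫Ψ·Ψ′ dx = [Ψ²/2] between the walls = 0.
Normalization: ∫|Ψ|² dx = 9.9852.
⟨x⟩ = 1.9250, ⟨x²⟩ = 4.3890 ⇒ Δx = 0.82664.
⟨p⟩ = 0.0000, ⟨p²⟩ = 40.248 ⇒ Δp = 6.3441.
Δx·Δp = 5.2443.

5.24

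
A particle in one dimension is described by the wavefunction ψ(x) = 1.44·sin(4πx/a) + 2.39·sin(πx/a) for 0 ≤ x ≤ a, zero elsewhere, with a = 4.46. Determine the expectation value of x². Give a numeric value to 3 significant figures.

5.62

⟨x²⟩ = ∫ x²·|ψ|² dx / ∫|ψ|² dx (integrals over the domain).
On 0 ≤ x ≤ a (j ≠ l): ∫sin²(jπx/a) dx = a/2, ∫sin(jπx/a)·sin(lπx/a) dx = 0; diagonal moments ∫x·sin²(jπx/a) dx = a²/4, ∫x²·sin²(jπx/a) dx = a³·(1/6 − 1/(4j²π²)); cross terms ∫x·sin(jπx/a)·sin(lπx/a) dx = 0 for j + l even and −4jla²/(π²(j² − l²)²) for j + l odd, ∫x²·sin(jπx/a)·sin(lπx/a) dx = (−1)^(j+l)·4jla³/(π²(j² − l²)²); higher powers the same way via product-to-sum and parts.
State is unnormalized: ∫|ψ|² dx = 17.362, and ∫ψ*·x²·ψ dx = 97.593, so ⟨x²⟩ = 97.593 / 17.362.
⟨x²⟩ = 5.6210.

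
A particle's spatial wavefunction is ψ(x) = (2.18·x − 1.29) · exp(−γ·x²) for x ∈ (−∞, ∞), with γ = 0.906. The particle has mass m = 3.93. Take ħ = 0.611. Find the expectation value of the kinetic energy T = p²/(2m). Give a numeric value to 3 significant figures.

0.0810

T = −(ħ²/2m) d²/dx², so ⟨T⟩ = −(ħ²/2m) ∫ ψ*·ψ'' dx / ∫|ψ|² dx; with m = 3.93.
Expand each integrand as polynomial × e^(−2γx²) and use ∫x^(2j)·e^(−2γx²) dx = (2j−1)!!/(4γ)^j · √(π/(2γ)), odd powers → 0; here √(π/(2γ)) = 1.3167. Differentiate with the product rule, d/dx e^(−γx²) = −2γx·e^(−γx²).
State is unnormalized: ∫|ψ|² dx = 3.9179, and ∫ψ*·(−ħ²/2m · ψ'') dx = 0.31720, so ⟨T⟩ = 0.31720 / 3.9179.
⟨T⟩ = 0.080962.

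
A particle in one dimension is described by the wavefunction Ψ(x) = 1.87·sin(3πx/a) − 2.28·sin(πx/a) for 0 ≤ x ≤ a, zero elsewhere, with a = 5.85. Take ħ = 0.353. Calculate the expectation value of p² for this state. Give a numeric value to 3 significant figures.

p² Ψ = −ħ² d²Ψ/dx²; ⟨p²⟩ = −ħ² ∫ Ψ*·Ψ'' dx / ∫|Ψ|² dx.
d²/dx² sin(jπx/a) = −(jπ/a)²·sin(jπx/a); on 0 ≤ x ≤ a, ∫sin²(jπx/a) dx = a/2 and ∫sin(jπx/a)·sin(lπx/a) dx = 0 for j ≠ l, so only diagonal terms survive in ∫|Ψ|² and ∫Ψ·Ψ″; ∫Ψ·Ψ′ dx = [Ψ²/2] between the walls = 0.
State is unnormalized: ∫|Ψ|² dx = 25.434, and ∫Ψ*·(−ħ² Ψ'') dx = 3.8546, so ⟨p²⟩ = 3.8546 / 25.434.
⟨p²⟩ = 0.15155.

0.152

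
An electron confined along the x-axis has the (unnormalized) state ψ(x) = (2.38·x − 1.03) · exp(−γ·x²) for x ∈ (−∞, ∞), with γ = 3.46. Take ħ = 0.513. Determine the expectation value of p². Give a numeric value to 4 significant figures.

p² ψ = −ħ² d²ψ/dx²; ⟨p²⟩ = −ħ² ∫ ψ*·ψ'' dx / ∫|ψ|² dx.
Expand each integrand as polynomial × e^(−2γx²) and use ∫x^(2j)·e^(−2γx²) dx = (2j−1)!!/(4γ)^j · √(π/(2γ)), odd powers → 0; here √(π/(2γ)) = 0.67379. Differentiate with the product rule, d/dx e^(−γx²) = −2γx·e^(−γx²).
State is unnormalized: ∫|ψ|² dx = 0.99058, and ∫ψ*·(−ħ² ψ'') dx = 1.4042, so ⟨p²⟩ = 1.4042 / 0.99058.
⟨p²⟩ = 1.4175.

1.418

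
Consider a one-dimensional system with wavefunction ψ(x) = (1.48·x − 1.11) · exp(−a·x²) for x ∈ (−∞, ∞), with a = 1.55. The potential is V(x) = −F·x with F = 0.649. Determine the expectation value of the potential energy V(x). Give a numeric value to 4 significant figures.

0.2169

⟨V⟩ = ∫ V(x)·|ψ|² dx / ∫|ψ|² dx.
Expand each integrand as polynomial × e^(−2ax²) and use ∫x^(2j)·e^(−2ax²) dx = (2j−1)!!/(4a)^j · √(π/(2a)), odd powers → 0; here √(π/(2a)) = 1.0067.
State is unnormalized: ∫|ψ|² dx = 1.5960, and ∫ψ*·V(x)·ψ dx = 0.34623, so ⟨V⟩ = 0.34623 / 1.5960.
⟨V⟩ = 0.21694.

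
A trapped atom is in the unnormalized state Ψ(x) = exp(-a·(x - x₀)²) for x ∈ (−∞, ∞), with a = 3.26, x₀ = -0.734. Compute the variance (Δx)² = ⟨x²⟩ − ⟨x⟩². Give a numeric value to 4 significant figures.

Compute ⟨x⟩ and ⟨x²⟩ separately, then (Δx)² = ⟨x²⟩ − ⟨x⟩².
Gaussian moments (u = x − x₀): ∫u^(2j)·e^(−2au²) du = (2j−1)!!/(4a)^j · √(π/(2a)), odd powers integrate to 0; here √(π/(2a)) = 0.69415.
Normalization: ∫|Ψ|² dx = 0.69415.
⟨x⟩ = -0.73400 and ⟨x²⟩ = 0.61544.
(Δx)² = 0.61544 − (-0.73400)² = 0.076687.

0.07669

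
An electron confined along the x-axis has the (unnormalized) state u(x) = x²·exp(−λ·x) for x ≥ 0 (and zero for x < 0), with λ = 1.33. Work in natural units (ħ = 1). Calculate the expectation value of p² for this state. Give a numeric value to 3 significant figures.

p² u = −ħ² d²u/dx²; ⟨p²⟩ = −ħ² ∫ u*·u'' dx / ∫|u|² dx.
Differentiate x²·exp(−λ·x) with the product rule; every integrand then reduces to terms xʲ·e^(−2λx) on [0, ∞), with ∫₀^∞ xʲ·e^(−2λx) dx = j!/(2λ)^(j+1).
State is unnormalized: ∫|u|² dx = 0.18022, and ∫u*·(−ħ² u'') dx = 0.10626, so ⟨p²⟩ = 0.10626 / 0.18022.
⟨p²⟩ = 0.58963.

0.590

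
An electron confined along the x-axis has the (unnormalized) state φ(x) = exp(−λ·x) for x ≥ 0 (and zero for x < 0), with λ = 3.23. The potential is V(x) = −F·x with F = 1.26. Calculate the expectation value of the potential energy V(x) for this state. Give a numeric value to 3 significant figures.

-0.195

⟨V⟩ = ∫ V(x)·|φ|² dx / ∫|φ|² dx.
Every integrand reduces to terms xʲ·e^(−2λx) on [0, ∞); use ∫₀^∞ xʲ·e^(−2λx) dx = j!/(2λ)^(j+1).
State is unnormalized: ∫|φ|² dx = 0.15480, and ∫φ*·V(x)·φ dx = -0.030193, so ⟨V⟩ = -0.030193 / 0.15480.
⟨V⟩ = -0.19505.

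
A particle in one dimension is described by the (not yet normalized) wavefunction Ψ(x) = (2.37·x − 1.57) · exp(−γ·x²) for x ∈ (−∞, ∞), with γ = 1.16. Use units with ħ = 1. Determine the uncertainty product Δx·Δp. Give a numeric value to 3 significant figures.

Δx = √(⟨x²⟩−⟨x⟩²), Δp = √(⟨p²⟩−⟨p⟩²).
Expand each integrand as polynomial × e^(−2γx²) and use ∫x^(2j)·e^(−2γx²) dx = (2j−1)!!/(4γ)^j · √(π/(2γ)), odd powers → 0; here √(π/(2γ)) = 1.1637. Differentiate with the product rule, d/dx e^(−γx²) = −2γx·e^(−γx²).
Normalization: ∫|Ψ|² dx = 4.2770.
⟨x⟩ = -0.43637, ⟨x²⟩ = 0.35748 ⇒ Δx = 0.40874.
⟨p⟩ = 0.0000, ⟨p²⟩ = 1.9241 ⇒ Δp = 1.3871.
Δx·Δp = 0.56697.

0.567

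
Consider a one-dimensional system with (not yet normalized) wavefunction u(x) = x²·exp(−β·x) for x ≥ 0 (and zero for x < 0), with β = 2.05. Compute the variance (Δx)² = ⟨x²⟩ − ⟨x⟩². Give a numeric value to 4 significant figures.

0.2974

Compute ⟨x⟩ and ⟨x²⟩ separately, then (Δx)² = ⟨x²⟩ − ⟨x⟩².
Every integrand reduces to terms xʲ·e^(−2βx) on [0, ∞); use ∫₀^∞ xʲ·e^(−2βx) dx = j!/(2β)^(j+1).
Normalization: ∫|u|² dx = 0.020715.
⟨x⟩ = 1.2195 and ⟨x²⟩ = 1.7847.
(Δx)² = 1.7847 − (1.2195)² = 0.29744.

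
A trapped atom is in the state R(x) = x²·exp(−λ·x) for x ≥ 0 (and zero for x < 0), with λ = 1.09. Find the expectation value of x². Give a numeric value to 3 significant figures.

⟨x²⟩ = ∫ x²·|R|² dx / ∫|R|² dx (integrals over the domain).
Every integrand reduces to terms xʲ·e^(−2λx) on [0, ∞); use ∫₀^∞ xʲ·e^(−2λx) dx = j!/(2λ)^(j+1).
State is unnormalized: ∫|R|² dx = 0.48745, and ∫R*·x²·R dx = 3.0771, so ⟨x²⟩ = 3.0771 / 0.48745.
⟨x²⟩ = 6.3126.

6.31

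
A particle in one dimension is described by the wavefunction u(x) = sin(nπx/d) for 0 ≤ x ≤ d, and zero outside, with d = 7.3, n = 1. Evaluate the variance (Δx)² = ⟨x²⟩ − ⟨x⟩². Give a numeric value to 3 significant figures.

Compute ⟨x⟩ and ⟨x²⟩ separately, then (Δx)² = ⟨x²⟩ − ⟨x⟩².
With sin²θ = (1 − cos2θ)/2 on 0 ≤ x ≤ d: ∫sin²(nπx/d) dx = d/2, ∫x·sin²(nπx/d) dx = d²/4, ∫x²·sin²(nπx/d) dx = d³·(1/6 − 1/(4n²π²)); higher powers xᵏ the same way, integrating xᵏ·cos(2nπx/d) by parts.
Normalization: ∫|u|² dx = 3.6500.
⟨x⟩ = 3.6500 and ⟨x²⟩ = 15.064.
(Δx)² = 15.064 − (3.6500)² = 1.7411.

1.74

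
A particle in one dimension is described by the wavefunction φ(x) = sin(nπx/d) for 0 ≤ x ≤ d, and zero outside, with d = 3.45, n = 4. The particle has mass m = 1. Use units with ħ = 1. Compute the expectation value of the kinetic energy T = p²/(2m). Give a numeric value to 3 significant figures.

6.63

T = −(ħ²/2m) d²/dx², so ⟨T⟩ = −(ħ²/2m) ∫ φ*·φ'' dx / ∫|φ|² dx; with m = 1.
d/dx sin(nπx/d) = (nπ/d)·cos(nπx/d) and d²/dx² sin(nπx/d) = −(nπ/d)²·sin(nπx/d); on 0 ≤ x ≤ d, ∫sin²(nπx/d) dx = d/2 and ∫sin(nπx/d)·cos(nπx/d) dx = 0.
State is unnormalized: ∫|φ|² dx = 1.7250, and ∫φ*·(−ħ²/2m · φ'') dx = 11.443, so ⟨T⟩ = 11.443 / 1.7250.
⟨T⟩ = 6.6336.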